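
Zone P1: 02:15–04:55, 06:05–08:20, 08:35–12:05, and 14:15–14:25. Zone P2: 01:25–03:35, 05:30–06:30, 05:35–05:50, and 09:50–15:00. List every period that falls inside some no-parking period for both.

02:15–03:35, 06:05–06:30, 09:50–12:05, 14:15–14:25

Second set merges to 01:25–03:35, 05:30–06:30, 09:50–15:00.
02:15–04:55 overlaps B on 02:15–03:35.
06:05–08:20 overlaps B on 06:05–06:30.
08:35–12:05 overlaps B on 09:50–12:05.
14:15–14:25 overlaps B on 14:15–14:25.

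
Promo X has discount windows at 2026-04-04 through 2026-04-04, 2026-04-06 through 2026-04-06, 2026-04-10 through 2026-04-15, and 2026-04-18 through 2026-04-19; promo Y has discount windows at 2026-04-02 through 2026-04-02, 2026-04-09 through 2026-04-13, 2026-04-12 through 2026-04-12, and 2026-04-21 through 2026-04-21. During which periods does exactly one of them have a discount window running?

Merge the second list: 2026-04-02 through 2026-04-02, 2026-04-09 through 2026-04-13, 2026-04-21 through 2026-04-21.
A but not B: 2026-04-04 through 2026-04-04, 2026-04-06 through 2026-04-06, 2026-04-14 through 2026-04-15, 2026-04-18 through 2026-04-19.
B but not A: 2026-04-02 through 2026-04-02, 2026-04-09 through 2026-04-09, 2026-04-21 through 2026-04-21.
Combining gives A △ B.

2026-04-02 through 2026-04-02, 2026-04-04 through 2026-04-04, 2026-04-06 through 2026-04-06, 2026-04-09 through 2026-04-09, 2026-04-14 through 2026-04-15, 2026-04-18 through 2026-04-19, 2026-04-21 through 2026-04-21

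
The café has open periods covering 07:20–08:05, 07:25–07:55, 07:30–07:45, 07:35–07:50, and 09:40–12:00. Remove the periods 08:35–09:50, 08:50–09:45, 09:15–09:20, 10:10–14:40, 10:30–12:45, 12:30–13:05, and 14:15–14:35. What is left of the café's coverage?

Merge the first list: 07:20-08:05, 09:40-12:00.
Merge the second list: 08:35-09:50, 10:10-14:40.
07:20-08:05: nothing removed.
09:40-12:00 \ B = 09:50-10:10.

07:20-08:05, 09:50-10:10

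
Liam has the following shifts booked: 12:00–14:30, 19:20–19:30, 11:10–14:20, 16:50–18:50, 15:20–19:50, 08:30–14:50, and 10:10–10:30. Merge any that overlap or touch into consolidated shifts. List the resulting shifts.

Sort by start: 08:30-14:50, 10:10-10:30, 11:10-14:20, 12:00-14:30, 15:20-19:50, 16:50-18:50, 19:20-19:30.
10:10-10:30 overlaps/touches 08:30-14:50 → extend to 08:30-14:50.
11:10-14:20 overlaps/touches 08:30-14:50 → extend to 08:30-14:50.
12:00-14:30 overlaps/touches 08:30-14:50 → extend to 08:30-14:50.
15:20-19:50 is disjoint → start new block.
16:50-18:50 overlaps/touches 15:20-19:50 → extend to 15:20-19:50.
19:20-19:30 overlaps/touches 15:20-19:50 → extend to 15:20-19:50.

08:30-14:50, 15:20-19:50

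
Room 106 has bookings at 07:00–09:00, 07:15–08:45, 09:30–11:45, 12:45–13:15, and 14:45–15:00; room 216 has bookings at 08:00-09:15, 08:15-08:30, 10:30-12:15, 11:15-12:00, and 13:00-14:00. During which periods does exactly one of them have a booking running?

07:00–08:00, 09:00–09:15, 09:30–10:30, 11:45–12:15, 12:45–13:00, 13:15–14:00, 14:45–15:00

A, merged: 07:00–09:00, 09:30–11:45, 12:45–13:15, 14:45–15:00.
B, merged: 08:00–09:15, 10:30–12:15, 13:00–14:00.
Only in the first: 07:00–08:00, 09:30–10:30, 12:45–13:00, 14:45–15:00.
Only in the second: 09:00–09:15, 11:45–12:15, 13:15–14:00.
Together these are the periods covered by exactly one.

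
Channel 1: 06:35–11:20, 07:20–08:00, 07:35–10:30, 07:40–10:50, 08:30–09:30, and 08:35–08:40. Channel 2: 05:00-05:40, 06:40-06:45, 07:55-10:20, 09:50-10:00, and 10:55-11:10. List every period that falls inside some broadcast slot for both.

A, merged: 06:35-11:20.
B, merged: 05:00-05:40, 06:40-06:45, 07:55-10:20, 10:55-11:10.
06:35-11:20 meets the second set on 06:40-06:45, 07:55-10:20, 10:55-11:10.

06:40-06:45, 07:55-10:20, 10:55-11:10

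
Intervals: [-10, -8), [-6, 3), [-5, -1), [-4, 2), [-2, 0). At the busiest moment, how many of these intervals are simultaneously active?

Sweep endpoints in order; track running count of active intervals.
Peak of 4 reached at -2.

4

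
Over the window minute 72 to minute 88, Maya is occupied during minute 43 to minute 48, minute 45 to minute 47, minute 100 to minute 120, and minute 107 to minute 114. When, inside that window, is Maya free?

After merging, the occupied span is minute 43 to minute 48, minute 100 to minute 120.
Uncovered inside minute 72 to minute 88: minute 72 to minute 88.

minute 72 to minute 88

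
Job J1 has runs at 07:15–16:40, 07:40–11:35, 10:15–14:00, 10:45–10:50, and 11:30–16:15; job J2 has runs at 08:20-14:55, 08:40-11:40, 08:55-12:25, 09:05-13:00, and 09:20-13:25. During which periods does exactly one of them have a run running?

Merge the first list: 07:15–16:40.
Merge the second list: 08:20–14:55.
A but not B: 07:15–08:20, 14:55–16:40.
B but not A: none.
Combining gives A △ B.

07:15–08:20, 14:55–16:40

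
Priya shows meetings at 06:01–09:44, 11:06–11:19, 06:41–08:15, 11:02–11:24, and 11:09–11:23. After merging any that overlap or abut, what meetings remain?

Sort by start: 06:01-09:44, 06:41-08:15, 11:02-11:24, 11:06-11:19, 11:09-11:23.
06:41-08:15 overlaps/touches 06:01-09:44 → extend to 06:01-09:44.
11:02-11:24 is disjoint → start new block.
11:06-11:19 overlaps/touches 11:02-11:24 → extend to 11:02-11:24.
11:09-11:23 overlaps/touches 11:02-11:24 → extend to 11:02-11:24.

06:01-09:44, 11:02-11:24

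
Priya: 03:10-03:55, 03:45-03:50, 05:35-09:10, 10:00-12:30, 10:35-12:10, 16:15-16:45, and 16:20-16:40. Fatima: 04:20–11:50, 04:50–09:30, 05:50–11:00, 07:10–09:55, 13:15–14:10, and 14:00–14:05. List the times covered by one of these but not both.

03:10–03:55, 04:20–05:35, 09:10–10:00, 11:50–12:30, 13:15–14:10, 16:15–16:45

First set merges to 03:10–03:55, 05:35–09:10, 10:00–12:30, 16:15–16:45.
Second set merges to 04:20–11:50, 13:15–14:10.
Only in the first: 03:10–03:55, 11:50–12:30, 16:15–16:45.
Only in the second: 04:20–05:35, 09:10–10:00, 13:15–14:10.
Together these are the periods covered by exactly one.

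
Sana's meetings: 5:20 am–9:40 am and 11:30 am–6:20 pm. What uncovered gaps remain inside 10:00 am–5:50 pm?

Covered (merged): 5:20 am-9:40 am, 11:30 am-6:20 pm.
Complement within 10:00 am-5:50 pm: 10:00 am-11:30 am.

10:00 am-11:30 am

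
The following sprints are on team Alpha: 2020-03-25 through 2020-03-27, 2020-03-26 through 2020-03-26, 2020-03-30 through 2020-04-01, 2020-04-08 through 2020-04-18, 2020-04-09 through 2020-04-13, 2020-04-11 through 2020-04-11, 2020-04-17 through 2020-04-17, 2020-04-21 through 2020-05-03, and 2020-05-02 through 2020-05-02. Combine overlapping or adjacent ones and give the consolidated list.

2020-03-25 through 2020-03-27, 2020-03-30 through 2020-04-01, 2020-04-08 through 2020-04-18, 2020-04-21 through 2020-05-03

2020-03-26 through 2020-03-26 overlaps/touches 2020-03-25 through 2020-03-27 → extend to 2020-03-25 through 2020-03-27.
2020-03-30 through 2020-04-01 is disjoint → start new block.
2020-04-08 through 2020-04-18 is disjoint → start new block.
2020-04-09 through 2020-04-13 overlaps/touches 2020-04-08 through 2020-04-18 → extend to 2020-04-08 through 2020-04-18.
2020-04-11 through 2020-04-11 overlaps/touches 2020-04-08 through 2020-04-18 → extend to 2020-04-08 through 2020-04-18.
2020-04-17 through 2020-04-17 overlaps/touches 2020-04-08 through 2020-04-18 → extend to 2020-04-08 through 2020-04-18.
2020-04-21 through 2020-05-03 is disjoint → start new block.
2020-05-02 through 2020-05-02 overlaps/touches 2020-04-21 through 2020-05-03 → extend to 2020-04-21 through 2020-05-03.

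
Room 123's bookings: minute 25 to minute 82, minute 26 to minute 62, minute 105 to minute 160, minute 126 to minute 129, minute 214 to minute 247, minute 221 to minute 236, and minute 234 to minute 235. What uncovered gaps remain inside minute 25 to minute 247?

Covered (merged): minute 25 to minute 82, minute 105 to minute 160, minute 214 to minute 247.
Gaps within minute 25 to minute 247: minute 82 to minute 105, minute 160 to minute 214.

minute 82 to minute 105, minute 160 to minute 214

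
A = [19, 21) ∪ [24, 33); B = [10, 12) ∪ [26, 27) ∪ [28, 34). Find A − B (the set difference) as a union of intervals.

[19, 21) ∪ [24, 26) ∪ [27, 28)

[19, 21): nothing removed.
[24, 33) \ B = [24, 26), [27, 28).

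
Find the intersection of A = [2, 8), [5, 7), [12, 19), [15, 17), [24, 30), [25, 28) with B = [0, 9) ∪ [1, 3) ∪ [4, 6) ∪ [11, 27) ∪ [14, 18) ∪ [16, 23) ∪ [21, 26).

[2, 8) ∪ [12, 19) ∪ [24, 27)

Merge the first list: [2, 8), [12, 19), [24, 30).
Merge the second list: [0, 9), [11, 27).
[2, 8) meets the second set on [2, 8).
[12, 19) meets the second set on [12, 19).
[24, 30) meets the second set on [24, 27).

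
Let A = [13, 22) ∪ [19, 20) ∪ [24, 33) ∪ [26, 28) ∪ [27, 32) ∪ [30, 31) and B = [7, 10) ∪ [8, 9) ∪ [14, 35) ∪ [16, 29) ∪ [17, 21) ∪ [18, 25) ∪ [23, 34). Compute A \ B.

A, merged: [13, 22), [24, 33).
B, merged: [7, 10), [14, 35).
[13, 22) minus B → [13, 14).
[24, 33): fully covered by B → removed.

[13, 14)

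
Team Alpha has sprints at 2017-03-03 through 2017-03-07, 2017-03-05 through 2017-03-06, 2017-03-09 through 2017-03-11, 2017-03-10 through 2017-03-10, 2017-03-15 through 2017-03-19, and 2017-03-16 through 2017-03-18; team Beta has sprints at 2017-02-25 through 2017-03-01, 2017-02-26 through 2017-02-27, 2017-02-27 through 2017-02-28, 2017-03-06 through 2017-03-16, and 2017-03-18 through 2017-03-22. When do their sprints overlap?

2017-03-06 through 2017-03-07, 2017-03-09 through 2017-03-11, 2017-03-15 through 2017-03-16, 2017-03-18 through 2017-03-19

A, merged: 2017-03-03 through 2017-03-07, 2017-03-09 through 2017-03-11, 2017-03-15 through 2017-03-19.
B, merged: 2017-02-25 through 2017-03-01, 2017-03-06 through 2017-03-16, 2017-03-18 through 2017-03-22.
2017-03-03 through 2017-03-07 ∩ B → 2017-03-06 through 2017-03-07.
2017-03-09 through 2017-03-11 ∩ B → 2017-03-09 through 2017-03-11.
2017-03-15 through 2017-03-19 ∩ B → 2017-03-15 through 2017-03-16, 2017-03-18 through 2017-03-19.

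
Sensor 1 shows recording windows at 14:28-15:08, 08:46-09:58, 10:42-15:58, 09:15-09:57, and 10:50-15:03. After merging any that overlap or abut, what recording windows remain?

Sort by start: 08:46–09:58, 09:15–09:57, 10:42–15:58, 10:50–15:03, 14:28–15:08.
09:15–09:57 overlaps/touches 08:46–09:58 → extend to 08:46–09:58.
10:42–15:58 is disjoint → start new block.
10:50–15:03 overlaps/touches 10:42–15:58 → extend to 10:42–15:58.
14:28–15:08 overlaps/touches 10:42–15:58 → extend to 10:42–15:58.

08:46–09:58, 10:42–15:58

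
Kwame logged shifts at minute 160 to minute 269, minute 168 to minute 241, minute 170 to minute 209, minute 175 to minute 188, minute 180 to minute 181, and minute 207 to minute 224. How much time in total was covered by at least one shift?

109 minutes

Merged: minute 160 to minute 269.
Length: 109 minutes.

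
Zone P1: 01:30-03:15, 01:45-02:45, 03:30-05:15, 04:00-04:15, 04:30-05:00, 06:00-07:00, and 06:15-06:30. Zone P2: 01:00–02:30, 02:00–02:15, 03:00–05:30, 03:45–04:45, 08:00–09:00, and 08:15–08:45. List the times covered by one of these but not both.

01:00-01:30, 02:30-03:00, 03:15-03:30, 05:15-05:30, 06:00-07:00, 08:00-09:00

A, merged: 01:30-03:15, 03:30-05:15, 06:00-07:00.
B, merged: 01:00-02:30, 03:00-05:30, 08:00-09:00.
A \ B = 02:30-03:00, 06:00-07:00.
B \ A = 01:00-01:30, 03:15-03:30, 05:15-05:30, 08:00-09:00.
Union of the two gives the symmetric difference.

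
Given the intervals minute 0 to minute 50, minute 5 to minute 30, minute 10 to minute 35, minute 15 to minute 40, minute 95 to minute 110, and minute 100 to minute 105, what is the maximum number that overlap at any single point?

Sweep endpoints in order; track running count of active intervals.
Peak of 4 reached at minute 15.

4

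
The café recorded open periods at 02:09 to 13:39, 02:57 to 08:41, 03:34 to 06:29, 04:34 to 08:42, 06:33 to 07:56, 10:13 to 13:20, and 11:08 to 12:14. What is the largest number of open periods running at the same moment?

Walk the sorted start/end points keeping a running depth.
The depth first hits 4 at 04:34.

4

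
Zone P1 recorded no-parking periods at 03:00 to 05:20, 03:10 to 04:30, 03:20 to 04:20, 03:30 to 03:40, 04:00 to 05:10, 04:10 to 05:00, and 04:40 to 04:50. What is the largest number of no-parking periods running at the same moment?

Walk the sorted start/end points keeping a running depth.
The depth first hits 5 at 04:10.

5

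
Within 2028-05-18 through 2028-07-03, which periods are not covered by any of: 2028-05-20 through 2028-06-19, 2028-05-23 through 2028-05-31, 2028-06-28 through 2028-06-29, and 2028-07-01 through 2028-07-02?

2028-05-18 through 2028-05-19, 2028-06-20 through 2028-06-27, 2028-06-30 through 2028-06-30, 2028-07-03 through 2028-07-03

After merging, the occupied span is 2028-05-20 through 2028-06-19, 2028-06-28 through 2028-06-29, 2028-07-01 through 2028-07-02.
Complement within 2028-05-18 through 2028-07-03: 2028-05-18 through 2028-05-19, 2028-06-20 through 2028-06-27, 2028-06-30 through 2028-06-30, 2028-07-03 through 2028-07-03.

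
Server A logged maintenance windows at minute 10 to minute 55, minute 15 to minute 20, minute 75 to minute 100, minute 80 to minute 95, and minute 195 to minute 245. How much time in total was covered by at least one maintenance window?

120 minutes

Merged: minute 10 to minute 55, minute 75 to minute 100, minute 195 to minute 245.
Lengths: 45 minutes + 25 minutes + 50 minutes = 120 minutes.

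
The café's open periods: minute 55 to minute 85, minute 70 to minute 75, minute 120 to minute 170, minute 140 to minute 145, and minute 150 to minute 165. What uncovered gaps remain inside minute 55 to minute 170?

minute 85 to minute 120

Covered (merged): minute 55 to minute 85, minute 120 to minute 170.
Uncovered inside minute 55 to minute 170: minute 85 to minute 120.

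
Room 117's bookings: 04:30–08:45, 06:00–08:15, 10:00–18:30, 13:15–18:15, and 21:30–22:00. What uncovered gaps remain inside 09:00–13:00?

09:00–10:00

After merging, the occupied span is 04:30–08:45, 10:00–18:30, 21:30–22:00.
Gaps within 09:00–13:00: 09:00–10:00.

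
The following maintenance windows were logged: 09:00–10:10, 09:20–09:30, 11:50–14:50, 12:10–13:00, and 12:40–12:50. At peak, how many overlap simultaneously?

3

At 12:40, 3 of the intervals are simultaneously active.
No point has more.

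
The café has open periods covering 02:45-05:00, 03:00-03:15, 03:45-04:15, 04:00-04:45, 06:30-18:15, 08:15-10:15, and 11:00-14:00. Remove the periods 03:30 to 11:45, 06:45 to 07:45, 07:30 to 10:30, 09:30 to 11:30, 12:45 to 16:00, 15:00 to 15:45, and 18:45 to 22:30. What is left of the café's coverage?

First set merges to 02:45-05:00, 06:30-18:15.
Second set merges to 03:30-11:45, 12:45-16:00, 18:45-22:30.
02:45-05:00 with B removed leaves 02:45-03:30.
06:30-18:15 with B removed leaves 11:45-12:45, 16:00-18:15.

02:45-03:30, 11:45-12:45, 16:00-18:15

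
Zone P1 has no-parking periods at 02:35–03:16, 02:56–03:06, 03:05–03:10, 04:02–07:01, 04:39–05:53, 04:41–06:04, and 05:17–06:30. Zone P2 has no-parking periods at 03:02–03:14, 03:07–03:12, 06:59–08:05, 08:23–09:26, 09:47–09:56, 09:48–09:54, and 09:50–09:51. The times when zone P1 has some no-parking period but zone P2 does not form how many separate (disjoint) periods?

3

Merge the first list: 02:35–03:16, 04:02–07:01.
Merge the second list: 03:02–03:14, 06:59–08:05, 08:23–09:26, 09:47–09:56.
A \ B = 02:35–03:02, 03:14–03:16, 04:02–06:59.
That is 3 disjoint pieces.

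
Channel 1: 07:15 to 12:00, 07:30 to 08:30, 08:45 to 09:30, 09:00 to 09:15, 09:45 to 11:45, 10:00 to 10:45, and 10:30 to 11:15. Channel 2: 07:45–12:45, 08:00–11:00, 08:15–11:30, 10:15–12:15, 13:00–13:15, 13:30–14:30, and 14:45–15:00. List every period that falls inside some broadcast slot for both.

07:45-12:00

A, merged: 07:15-12:00.
B, merged: 07:45-12:45, 13:00-13:15, 13:30-14:30, 14:45-15:00.
07:15-12:00 overlaps B on 07:45-12:00.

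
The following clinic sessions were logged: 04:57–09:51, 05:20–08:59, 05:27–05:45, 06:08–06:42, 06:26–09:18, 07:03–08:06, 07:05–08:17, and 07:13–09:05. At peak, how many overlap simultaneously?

Sweep endpoints in order; track running count of active intervals.
Peak of 6 reached at 07:13.

6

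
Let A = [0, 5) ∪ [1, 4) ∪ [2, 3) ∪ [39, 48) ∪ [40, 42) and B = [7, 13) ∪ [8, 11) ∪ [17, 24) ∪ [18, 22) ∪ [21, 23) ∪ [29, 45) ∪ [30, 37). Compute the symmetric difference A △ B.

[0, 5) ∪ [7, 13) ∪ [17, 24) ∪ [29, 39) ∪ [45, 48)

Merge the first list: [0, 5), [39, 48).
Merge the second list: [7, 13), [17, 24), [29, 45).
Only in the first: [0, 5), [45, 48).
Only in the second: [7, 13), [17, 24), [29, 39).
Together these are the periods covered by exactly one.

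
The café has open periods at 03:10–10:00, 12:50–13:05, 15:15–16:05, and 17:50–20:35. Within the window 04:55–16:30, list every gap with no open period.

10:00–12:50, 13:05–15:15, 16:05–16:30

Covered (merged): 03:10–10:00, 12:50–13:05, 15:15–16:05, 17:50–20:35.
Uncovered inside 04:55–16:30: 10:00–12:50, 13:05–15:15, 16:05–16:30.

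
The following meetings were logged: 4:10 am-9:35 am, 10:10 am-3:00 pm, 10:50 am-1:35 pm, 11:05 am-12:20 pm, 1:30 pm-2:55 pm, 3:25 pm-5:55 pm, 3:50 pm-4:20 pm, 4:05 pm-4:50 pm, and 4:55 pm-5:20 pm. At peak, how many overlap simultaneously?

3

At 11:05 am, 3 of the intervals are simultaneously active.
No point has more.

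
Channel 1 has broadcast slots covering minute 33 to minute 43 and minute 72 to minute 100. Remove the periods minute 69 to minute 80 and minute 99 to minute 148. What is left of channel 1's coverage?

minute 33 to minute 43: no B overlap → unchanged.
minute 72 to minute 100 minus B → minute 80 to minute 99.

minute 33 to minute 43, minute 80 to minute 99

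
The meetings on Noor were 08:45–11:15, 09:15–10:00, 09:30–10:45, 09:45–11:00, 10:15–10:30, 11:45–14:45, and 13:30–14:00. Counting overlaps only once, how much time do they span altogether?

Merged: 08:45-11:15, 11:45-14:45.
Lengths: 2 h 30 min + 3 h = 5 h 30 min.

5 h 30 min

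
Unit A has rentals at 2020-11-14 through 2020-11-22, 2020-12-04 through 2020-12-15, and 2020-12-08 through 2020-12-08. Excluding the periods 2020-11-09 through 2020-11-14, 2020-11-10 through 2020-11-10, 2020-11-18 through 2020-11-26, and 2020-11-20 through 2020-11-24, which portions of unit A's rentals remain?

2020-11-15 through 2020-11-17, 2020-12-04 through 2020-12-15

First set merges to 2020-11-14 through 2020-11-22, 2020-12-04 through 2020-12-15.
Second set merges to 2020-11-09 through 2020-11-14, 2020-11-18 through 2020-11-26.
2020-11-14 through 2020-11-22 with B removed leaves 2020-11-15 through 2020-11-17.
2020-12-04 through 2020-12-15 is untouched.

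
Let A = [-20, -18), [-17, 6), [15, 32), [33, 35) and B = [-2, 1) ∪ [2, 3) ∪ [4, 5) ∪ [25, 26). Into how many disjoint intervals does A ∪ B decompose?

4

A ∪ B = [-20, -18), [-17, 6), [15, 32), [33, 35).
That is 4 disjoint pieces.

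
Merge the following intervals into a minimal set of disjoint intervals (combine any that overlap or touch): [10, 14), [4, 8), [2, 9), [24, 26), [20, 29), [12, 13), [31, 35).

[2, 9) ∪ [10, 14) ∪ [20, 29) ∪ [31, 35)

Sort by start: [2, 9), [4, 8), [10, 14), [12, 13), [20, 29), [24, 26), [31, 35).
[4, 8) overlaps/touches [2, 9) → extend to [2, 9).
[10, 14) is disjoint → start new block.
[12, 13) overlaps/touches [10, 14) → extend to [10, 14).
[20, 29) is disjoint → start new block.
[24, 26) overlaps/touches [20, 29) → extend to [20, 29).
[31, 35) is disjoint → start new block.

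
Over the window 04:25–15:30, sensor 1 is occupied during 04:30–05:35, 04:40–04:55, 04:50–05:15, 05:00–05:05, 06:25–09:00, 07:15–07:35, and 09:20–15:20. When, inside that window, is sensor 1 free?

04:25-04:30, 05:35-06:25, 09:00-09:20, 15:20-15:30

After merging, the occupied span is 04:30-05:35, 06:25-09:00, 09:20-15:20.
Complement within 04:25-15:30: 04:25-04:30, 05:35-06:25, 09:00-09:20, 15:20-15:30.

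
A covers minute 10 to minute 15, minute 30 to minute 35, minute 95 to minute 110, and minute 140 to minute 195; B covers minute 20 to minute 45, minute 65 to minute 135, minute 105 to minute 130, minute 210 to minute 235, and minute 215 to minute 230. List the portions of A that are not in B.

minute 10 to minute 15, minute 140 to minute 195

Second set merges to minute 20 to minute 45, minute 65 to minute 135, minute 210 to minute 235.
minute 10 to minute 15 is untouched.
minute 30 to minute 35 lies entirely inside B → drops out.
minute 95 to minute 110 lies entirely inside B → drops out.
minute 140 to minute 195 is untouched.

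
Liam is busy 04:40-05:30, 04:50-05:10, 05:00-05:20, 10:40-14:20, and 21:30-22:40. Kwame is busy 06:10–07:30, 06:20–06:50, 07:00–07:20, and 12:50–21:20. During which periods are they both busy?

Merge the first list: 04:40–05:30, 10:40–14:20, 21:30–22:40.
Merge the second list: 06:10–07:30, 12:50–21:20.
04:40–05:30 falls entirely outside B.
10:40–14:20 overlaps B on 12:50–14:20.
21:30–22:40 falls entirely outside B.

12:50–14:20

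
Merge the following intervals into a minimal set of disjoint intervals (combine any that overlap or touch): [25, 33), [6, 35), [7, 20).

[6, 35)

Sort by start: [6, 35), [7, 20), [25, 33).
[7, 20) overlaps/touches [6, 35) → extend to [6, 35).
[25, 33) overlaps/touches [6, 35) → extend to [6, 35).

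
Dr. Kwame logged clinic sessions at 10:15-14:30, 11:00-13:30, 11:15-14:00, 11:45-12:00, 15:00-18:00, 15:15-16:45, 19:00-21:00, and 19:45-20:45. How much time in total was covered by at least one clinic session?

9 h 15 min

Merged: 10:15–14:30, 15:00–18:00, 19:00–21:00.
Lengths: 4 h 15 min + 3 h + 2 h = 9 h 15 min.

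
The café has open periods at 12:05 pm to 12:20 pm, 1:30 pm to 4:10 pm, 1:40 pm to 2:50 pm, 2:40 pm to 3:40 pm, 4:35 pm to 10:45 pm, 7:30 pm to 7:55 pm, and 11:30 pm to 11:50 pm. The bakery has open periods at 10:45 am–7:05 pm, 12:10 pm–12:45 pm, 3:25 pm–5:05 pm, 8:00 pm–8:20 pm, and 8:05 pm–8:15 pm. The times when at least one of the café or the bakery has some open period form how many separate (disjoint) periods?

Merge the first list: 12:05 pm–12:20 pm, 1:30 pm–4:10 pm, 4:35 pm–10:45 pm, 11:30 pm–11:50 pm.
Merge the second list: 10:45 am–7:05 pm, 8:00 pm–8:20 pm.
A ∪ B = 10:45 am–10:45 pm, 11:30 pm–11:50 pm.
That is 2 disjoint pieces.

2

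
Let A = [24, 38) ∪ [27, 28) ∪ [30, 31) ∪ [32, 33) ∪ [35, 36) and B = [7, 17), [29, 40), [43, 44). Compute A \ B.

A, merged: [24, 38).
[24, 38) \ B = [24, 29).

[24, 29)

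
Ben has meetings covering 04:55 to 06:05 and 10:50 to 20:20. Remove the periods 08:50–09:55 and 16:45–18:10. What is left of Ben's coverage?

04:55–06:05, 10:50–16:45, 18:10–20:20

04:55–06:05 is untouched.
10:50–20:20 with B removed leaves 10:50–16:45, 18:10–20:20.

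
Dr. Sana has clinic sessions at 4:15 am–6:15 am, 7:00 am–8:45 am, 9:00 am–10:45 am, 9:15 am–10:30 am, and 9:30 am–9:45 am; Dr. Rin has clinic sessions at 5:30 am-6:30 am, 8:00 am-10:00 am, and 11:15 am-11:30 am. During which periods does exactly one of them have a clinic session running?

First set merges to 4:15 am–6:15 am, 7:00 am–8:45 am, 9:00 am–10:45 am.
Only in the first: 4:15 am–5:30 am, 7:00 am–8:00 am, 10:00 am–10:45 am.
Only in the second: 6:15 am–6:30 am, 8:45 am–9:00 am, 11:15 am–11:30 am.
Together these are the periods covered by exactly one.

4:15 am–5:30 am, 6:15 am–6:30 am, 7:00 am–8:00 am, 8:45 am–9:00 am, 10:00 am–10:45 am, 11:15 am–11:30 am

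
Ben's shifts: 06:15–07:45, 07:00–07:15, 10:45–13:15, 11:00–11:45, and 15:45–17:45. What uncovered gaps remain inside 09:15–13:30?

After merging, the occupied span is 06:15–07:45, 10:45–13:15, 15:45–17:45.
Complement within 09:15–13:30: 09:15–10:45, 13:15–13:30.

09:15–10:45, 13:15–13:30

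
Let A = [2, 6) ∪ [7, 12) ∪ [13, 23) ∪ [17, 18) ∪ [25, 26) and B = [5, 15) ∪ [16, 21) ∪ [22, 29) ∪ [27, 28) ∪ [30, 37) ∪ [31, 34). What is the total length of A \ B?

A, merged: [2, 6), [7, 12), [13, 23), [25, 26).
B, merged: [5, 15), [16, 21), [22, 29), [30, 37).
A \ B = [2, 5), [15, 16), [21, 22).
Total: 3 + 1 + 1 = 5.

5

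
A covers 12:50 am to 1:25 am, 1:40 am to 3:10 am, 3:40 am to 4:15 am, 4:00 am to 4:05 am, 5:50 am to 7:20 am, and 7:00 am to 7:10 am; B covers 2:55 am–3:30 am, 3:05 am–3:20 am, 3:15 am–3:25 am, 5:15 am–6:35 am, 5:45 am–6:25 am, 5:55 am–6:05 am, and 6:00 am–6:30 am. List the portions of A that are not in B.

12:50 am–1:25 am, 1:40 am–2:55 am, 3:40 am–4:15 am, 6:35 am–7:20 am

Merge the first list: 12:50 am–1:25 am, 1:40 am–3:10 am, 3:40 am–4:15 am, 5:50 am–7:20 am.
Merge the second list: 2:55 am–3:30 am, 5:15 am–6:35 am.
12:50 am–1:25 am is untouched.
1:40 am–3:10 am with B removed leaves 1:40 am–2:55 am.
3:40 am–4:15 am is untouched.
5:50 am–7:20 am with B removed leaves 6:35 am–7:20 am.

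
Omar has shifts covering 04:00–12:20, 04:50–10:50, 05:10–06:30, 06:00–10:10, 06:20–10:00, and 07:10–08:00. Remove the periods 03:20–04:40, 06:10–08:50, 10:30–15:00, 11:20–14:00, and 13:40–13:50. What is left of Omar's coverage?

04:40–06:10, 08:50–10:30

First set merges to 04:00–12:20.
Second set merges to 03:20–04:40, 06:10–08:50, 10:30–15:00.
04:00–12:20 with B removed leaves 04:40–06:10, 08:50–10:30.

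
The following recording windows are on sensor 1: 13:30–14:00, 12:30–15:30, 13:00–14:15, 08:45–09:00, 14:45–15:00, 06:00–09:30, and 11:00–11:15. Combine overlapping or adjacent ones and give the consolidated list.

06:00–09:30, 11:00–11:15, 12:30–15:30

Sort by start: 06:00–09:30, 08:45–09:00, 11:00–11:15, 12:30–15:30, 13:00–14:15, 13:30–14:00, 14:45–15:00.
08:45–09:00 overlaps/touches 06:00–09:30 → extend to 06:00–09:30.
11:00–11:15 is disjoint → start new block.
12:30–15:30 is disjoint → start new block.
13:00–14:15 overlaps/touches 12:30–15:30 → extend to 12:30–15:30.
13:30–14:00 overlaps/touches 12:30–15:30 → extend to 12:30–15:30.
14:45–15:00 overlaps/touches 12:30–15:30 → extend to 12:30–15:30.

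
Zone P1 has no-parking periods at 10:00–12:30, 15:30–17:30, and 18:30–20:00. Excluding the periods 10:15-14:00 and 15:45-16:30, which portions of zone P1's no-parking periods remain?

10:00–12:30 \ B = 10:00–10:15.
15:30–17:30 \ B = 15:30–15:45, 16:30–17:30.
18:30–20:00: nothing removed.

10:00–10:15, 15:30–15:45, 16:30–17:30, 18:30–20:00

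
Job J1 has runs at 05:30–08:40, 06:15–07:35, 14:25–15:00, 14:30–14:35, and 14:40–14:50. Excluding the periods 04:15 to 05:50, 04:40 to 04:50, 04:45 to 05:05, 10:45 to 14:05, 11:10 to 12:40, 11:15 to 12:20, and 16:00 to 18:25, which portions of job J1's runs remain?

05:50-08:40, 14:25-15:00

A, merged: 05:30-08:40, 14:25-15:00.
B, merged: 04:15-05:50, 10:45-14:05, 16:00-18:25.
05:30-08:40 minus B → 05:50-08:40.
14:25-15:00: no B overlap → unchanged.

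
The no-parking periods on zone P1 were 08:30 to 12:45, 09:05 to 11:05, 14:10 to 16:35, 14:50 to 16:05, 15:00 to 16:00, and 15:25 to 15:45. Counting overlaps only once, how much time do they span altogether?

Merged: 08:30–12:45, 14:10–16:35.
Lengths: 4 h 15 min + 2 h 25 min = 6 h 40 min.

6 h 40 min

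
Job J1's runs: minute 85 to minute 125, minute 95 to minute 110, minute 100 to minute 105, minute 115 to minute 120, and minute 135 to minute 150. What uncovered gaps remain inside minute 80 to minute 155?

minute 80 to minute 85, minute 125 to minute 135, minute 150 to minute 155

The merged coverage is minute 85 to minute 125, minute 135 to minute 150.
Gaps within minute 80 to minute 155: minute 80 to minute 85, minute 125 to minute 135, minute 150 to minute 155.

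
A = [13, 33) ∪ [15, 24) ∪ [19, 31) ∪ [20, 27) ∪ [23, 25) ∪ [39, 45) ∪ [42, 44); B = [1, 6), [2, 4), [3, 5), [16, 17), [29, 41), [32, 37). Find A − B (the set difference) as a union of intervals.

A, merged: [13, 33), [39, 45).
B, merged: [1, 6), [16, 17), [29, 41).
[13, 33) with B removed leaves [13, 16), [17, 29).
[39, 45) with B removed leaves [41, 45).

[13, 16) ∪ [17, 29) ∪ [41, 45)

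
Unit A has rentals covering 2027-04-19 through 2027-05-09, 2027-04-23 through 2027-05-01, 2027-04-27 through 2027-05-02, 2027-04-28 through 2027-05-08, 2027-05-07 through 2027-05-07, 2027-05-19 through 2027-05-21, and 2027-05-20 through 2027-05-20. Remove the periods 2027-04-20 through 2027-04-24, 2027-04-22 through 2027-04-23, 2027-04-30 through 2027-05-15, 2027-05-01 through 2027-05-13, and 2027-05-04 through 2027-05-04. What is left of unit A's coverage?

2027-04-19 through 2027-04-19, 2027-04-25 through 2027-04-29, 2027-05-19 through 2027-05-21

First set merges to 2027-04-19 through 2027-05-09, 2027-05-19 through 2027-05-21.
Second set merges to 2027-04-20 through 2027-04-24, 2027-04-30 through 2027-05-15.
2027-04-19 through 2027-05-09 minus B → 2027-04-19 through 2027-04-19, 2027-04-25 through 2027-04-29.
2027-05-19 through 2027-05-21: no B overlap → unchanged.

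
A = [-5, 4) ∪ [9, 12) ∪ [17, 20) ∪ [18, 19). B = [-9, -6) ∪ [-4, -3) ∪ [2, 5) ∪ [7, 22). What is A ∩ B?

[-4, -3) ∪ [2, 4) ∪ [9, 12) ∪ [17, 20)

First set merges to [-5, 4), [9, 12), [17, 20).
[-5, 4) overlaps B on [-4, -3), [2, 4).
[9, 12) overlaps B on [9, 12).
[17, 20) overlaps B on [17, 20).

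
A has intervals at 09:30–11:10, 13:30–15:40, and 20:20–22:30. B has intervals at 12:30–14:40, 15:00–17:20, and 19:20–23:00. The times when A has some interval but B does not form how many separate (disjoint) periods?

A \ B = 09:30–11:10, 14:40–15:00.
That is 2 disjoint pieces.

2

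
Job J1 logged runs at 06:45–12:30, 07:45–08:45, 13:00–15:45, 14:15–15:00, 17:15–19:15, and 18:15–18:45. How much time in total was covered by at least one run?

Merged: 06:45–12:30, 13:00–15:45, 17:15–19:15.
Lengths: 5 h 45 min + 2 h 45 min + 2 h = 10 h 30 min.

10 h 30 min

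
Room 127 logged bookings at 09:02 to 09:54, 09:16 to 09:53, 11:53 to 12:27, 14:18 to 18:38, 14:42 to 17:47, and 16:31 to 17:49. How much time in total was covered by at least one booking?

5 h 46 min

Merged: 09:02-09:54, 11:53-12:27, 14:18-18:38.
Lengths: 52 min + 34 min + 4 h 20 min = 5 h 46 min.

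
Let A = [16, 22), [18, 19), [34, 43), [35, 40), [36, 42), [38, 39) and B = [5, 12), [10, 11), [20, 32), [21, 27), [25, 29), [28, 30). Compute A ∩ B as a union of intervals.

[20, 22)

A, merged: [16, 22), [34, 43).
B, merged: [5, 12), [20, 32).
[16, 22) overlaps B on [20, 22).
[34, 43) falls entirely outside B.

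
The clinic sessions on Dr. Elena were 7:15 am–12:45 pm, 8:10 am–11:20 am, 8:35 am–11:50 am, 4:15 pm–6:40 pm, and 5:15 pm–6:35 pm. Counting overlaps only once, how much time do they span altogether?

7 h 55 min

Merged: 7:15 am–12:45 pm, 4:15 pm–6:40 pm.
Lengths: 5 h 30 min + 2 h 25 min = 7 h 55 min.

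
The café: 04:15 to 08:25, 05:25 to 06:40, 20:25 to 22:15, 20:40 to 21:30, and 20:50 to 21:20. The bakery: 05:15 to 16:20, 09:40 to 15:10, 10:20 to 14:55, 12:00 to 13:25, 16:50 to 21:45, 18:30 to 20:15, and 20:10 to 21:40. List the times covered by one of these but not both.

First set merges to 04:15–08:25, 20:25–22:15.
Second set merges to 05:15–16:20, 16:50–21:45.
Only in the first: 04:15–05:15, 21:45–22:15.
Only in the second: 08:25–16:20, 16:50–20:25.
Together these are the periods covered by exactly one.

04:15–05:15, 08:25–16:20, 16:50–20:25, 21:45–22:15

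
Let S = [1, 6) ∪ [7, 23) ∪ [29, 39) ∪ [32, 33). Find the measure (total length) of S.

31

Merged: [1, 6), [7, 23), [29, 39).
Lengths: 5 + 16 + 10 = 31.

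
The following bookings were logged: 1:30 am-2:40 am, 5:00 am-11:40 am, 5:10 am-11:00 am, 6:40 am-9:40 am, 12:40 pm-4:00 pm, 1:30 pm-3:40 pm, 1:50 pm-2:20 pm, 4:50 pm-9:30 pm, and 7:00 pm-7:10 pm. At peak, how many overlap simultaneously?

Walk the sorted start/end points keeping a running depth.
The depth first hits 3 at 6:40 am.

3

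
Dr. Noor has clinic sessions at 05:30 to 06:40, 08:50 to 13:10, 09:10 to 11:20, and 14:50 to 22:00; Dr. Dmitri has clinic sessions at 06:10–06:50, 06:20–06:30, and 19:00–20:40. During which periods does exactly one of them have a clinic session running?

A, merged: 05:30–06:40, 08:50–13:10, 14:50–22:00.
B, merged: 06:10–06:50, 19:00–20:40.
A but not B: 05:30–06:10, 08:50–13:10, 14:50–19:00, 20:40–22:00.
B but not A: 06:40–06:50.
Combining gives A △ B.

05:30–06:10, 06:40–06:50, 08:50–13:10, 14:50–19:00, 20:40–22:00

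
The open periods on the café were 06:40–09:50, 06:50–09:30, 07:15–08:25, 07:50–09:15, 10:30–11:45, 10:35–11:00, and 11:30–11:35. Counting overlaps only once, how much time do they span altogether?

4 h 25 min

Merged: 06:40–09:50, 10:30–11:45.
Lengths: 3 h 10 min + 1 h 15 min = 4 h 25 min.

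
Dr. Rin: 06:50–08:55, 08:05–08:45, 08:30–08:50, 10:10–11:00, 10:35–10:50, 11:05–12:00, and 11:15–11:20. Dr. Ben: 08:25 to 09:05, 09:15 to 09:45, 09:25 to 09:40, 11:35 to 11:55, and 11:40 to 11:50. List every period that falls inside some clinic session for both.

08:25-08:55, 11:35-11:55

A, merged: 06:50-08:55, 10:10-11:00, 11:05-12:00.
B, merged: 08:25-09:05, 09:15-09:45, 11:35-11:55.
06:50-08:55 overlaps B on 08:25-08:55.
10:10-11:00 falls entirely outside B.
11:05-12:00 overlaps B on 11:35-11:55.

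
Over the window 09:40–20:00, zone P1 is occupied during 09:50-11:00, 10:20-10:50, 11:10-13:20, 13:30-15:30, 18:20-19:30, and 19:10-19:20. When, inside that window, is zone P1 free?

The merged coverage is 09:50–11:00, 11:10–13:20, 13:30–15:30, 18:20–19:30.
Gaps within 09:40–20:00: 09:40–09:50, 11:00–11:10, 13:20–13:30, 15:30–18:20, 19:30–20:00.

09:40–09:50, 11:00–11:10, 13:20–13:30, 15:30–18:20, 19:30–20:00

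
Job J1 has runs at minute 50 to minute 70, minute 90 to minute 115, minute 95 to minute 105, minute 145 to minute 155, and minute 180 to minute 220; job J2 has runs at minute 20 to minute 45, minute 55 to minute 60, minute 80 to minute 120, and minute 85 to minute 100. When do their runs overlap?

minute 55 to minute 60, minute 90 to minute 115

First set merges to minute 50 to minute 70, minute 90 to minute 115, minute 145 to minute 155, minute 180 to minute 220.
Second set merges to minute 20 to minute 45, minute 55 to minute 60, minute 80 to minute 120.
minute 50 to minute 70 ∩ B → minute 55 to minute 60.
minute 90 to minute 115 ∩ B → minute 90 to minute 115.
minute 145 to minute 155 meets no B interval.
minute 180 to minute 220 meets no B interval.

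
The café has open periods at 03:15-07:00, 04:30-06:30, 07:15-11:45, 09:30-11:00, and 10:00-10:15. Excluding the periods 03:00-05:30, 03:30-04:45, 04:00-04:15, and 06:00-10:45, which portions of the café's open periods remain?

A, merged: 03:15–07:00, 07:15–11:45.
B, merged: 03:00–05:30, 06:00–10:45.
03:15–07:00 minus B → 05:30–06:00.
07:15–11:45 minus B → 10:45–11:45.

05:30–06:00, 10:45–11:45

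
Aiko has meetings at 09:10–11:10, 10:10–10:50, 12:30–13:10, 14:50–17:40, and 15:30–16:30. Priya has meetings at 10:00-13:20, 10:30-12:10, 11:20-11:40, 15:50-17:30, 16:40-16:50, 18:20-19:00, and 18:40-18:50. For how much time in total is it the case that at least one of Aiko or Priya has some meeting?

7 h 40 min

Merge the first list: 09:10–11:10, 12:30–13:10, 14:50–17:40.
Merge the second list: 10:00–13:20, 15:50–17:30, 18:20–19:00.
A ∪ B = 09:10–13:20, 14:50–17:40, 18:20–19:00.
Total: 4 h 10 min + 2 h 50 min + 40 min = 7 h 40 min.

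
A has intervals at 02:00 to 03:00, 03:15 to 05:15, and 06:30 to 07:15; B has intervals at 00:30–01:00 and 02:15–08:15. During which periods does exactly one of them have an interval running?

00:30-01:00, 02:00-02:15, 03:00-03:15, 05:15-06:30, 07:15-08:15

A \ B = 02:00-02:15.
B \ A = 00:30-01:00, 03:00-03:15, 05:15-06:30, 07:15-08:15.
Union of the two gives the symmetric difference.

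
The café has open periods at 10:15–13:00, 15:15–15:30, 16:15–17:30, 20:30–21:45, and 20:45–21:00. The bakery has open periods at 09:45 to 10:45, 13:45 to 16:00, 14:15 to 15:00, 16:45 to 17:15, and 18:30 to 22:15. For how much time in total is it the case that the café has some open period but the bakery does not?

3 h

First set merges to 10:15–13:00, 15:15–15:30, 16:15–17:30, 20:30–21:45.
Second set merges to 09:45–10:45, 13:45–16:00, 16:45–17:15, 18:30–22:15.
A \ B = 10:45–13:00, 16:15–16:45, 17:15–17:30.
Total: 2 h 15 min + 30 min + 15 min = 3 h.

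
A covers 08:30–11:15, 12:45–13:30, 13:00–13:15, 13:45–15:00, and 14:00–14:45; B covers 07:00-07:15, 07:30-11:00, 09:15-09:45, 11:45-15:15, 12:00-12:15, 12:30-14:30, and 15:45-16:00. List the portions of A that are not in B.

11:00–11:15

Merge the first list: 08:30–11:15, 12:45–13:30, 13:45–15:00.
Merge the second list: 07:00–07:15, 07:30–11:00, 11:45–15:15, 15:45–16:00.
08:30–11:15 with B removed leaves 11:00–11:15.
12:45–13:30 lies entirely inside B → drops out.
13:45–15:00 lies entirely inside B → drops out.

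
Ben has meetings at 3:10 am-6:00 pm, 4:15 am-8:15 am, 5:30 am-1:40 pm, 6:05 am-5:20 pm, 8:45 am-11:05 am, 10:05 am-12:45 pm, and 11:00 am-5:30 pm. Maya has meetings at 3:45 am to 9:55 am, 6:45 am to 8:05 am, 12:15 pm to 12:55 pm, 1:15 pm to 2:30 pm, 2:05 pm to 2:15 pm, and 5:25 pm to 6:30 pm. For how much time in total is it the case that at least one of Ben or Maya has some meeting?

A, merged: 3:10 am–6:00 pm.
B, merged: 3:45 am–9:55 am, 12:15 pm–12:55 pm, 1:15 pm–2:30 pm, 5:25 pm–6:30 pm.
A ∪ B = 3:10 am–6:30 pm.
Total: 15 h 20 min.

15 h 20 min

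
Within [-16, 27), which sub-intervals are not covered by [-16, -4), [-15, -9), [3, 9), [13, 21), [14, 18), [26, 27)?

[-4, 3) ∪ [9, 13) ∪ [21, 26)

The merged coverage is [-16, -4), [3, 9), [13, 21), [26, 27).
Uncovered inside [-16, 27): [-4, 3), [9, 13), [21, 26).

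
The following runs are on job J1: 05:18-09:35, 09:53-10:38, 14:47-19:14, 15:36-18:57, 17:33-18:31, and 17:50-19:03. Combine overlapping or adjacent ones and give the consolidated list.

05:18–09:35, 09:53–10:38, 14:47–19:14

09:53–10:38 is disjoint → start new block.
14:47–19:14 is disjoint → start new block.
15:36–18:57 overlaps/touches 14:47–19:14 → extend to 14:47–19:14.
17:33–18:31 overlaps/touches 14:47–19:14 → extend to 14:47–19:14.
17:50–19:03 overlaps/touches 14:47–19:14 → extend to 14:47–19:14.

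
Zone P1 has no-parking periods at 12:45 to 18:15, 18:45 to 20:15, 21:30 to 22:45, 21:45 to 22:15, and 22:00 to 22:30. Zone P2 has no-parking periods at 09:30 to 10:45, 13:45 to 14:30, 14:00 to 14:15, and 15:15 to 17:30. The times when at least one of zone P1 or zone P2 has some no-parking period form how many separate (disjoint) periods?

4

A, merged: 12:45-18:15, 18:45-20:15, 21:30-22:45.
B, merged: 09:30-10:45, 13:45-14:30, 15:15-17:30.
A ∪ B = 09:30-10:45, 12:45-18:15, 18:45-20:15, 21:30-22:45.
That is 4 disjoint pieces.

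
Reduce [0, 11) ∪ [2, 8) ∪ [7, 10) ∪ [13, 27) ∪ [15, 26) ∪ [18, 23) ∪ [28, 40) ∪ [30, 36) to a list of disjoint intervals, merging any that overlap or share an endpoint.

[2, 8) overlaps/touches [0, 11) → extend to [0, 11).
[7, 10) overlaps/touches [0, 11) → extend to [0, 11).
[13, 27) is disjoint → start new block.
[15, 26) overlaps/touches [13, 27) → extend to [13, 27).
[18, 23) overlaps/touches [13, 27) → extend to [13, 27).
[28, 40) is disjoint → start new block.
[30, 36) overlaps/touches [28, 40) → extend to [28, 40).

[0, 11) ∪ [13, 27) ∪ [28, 40)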